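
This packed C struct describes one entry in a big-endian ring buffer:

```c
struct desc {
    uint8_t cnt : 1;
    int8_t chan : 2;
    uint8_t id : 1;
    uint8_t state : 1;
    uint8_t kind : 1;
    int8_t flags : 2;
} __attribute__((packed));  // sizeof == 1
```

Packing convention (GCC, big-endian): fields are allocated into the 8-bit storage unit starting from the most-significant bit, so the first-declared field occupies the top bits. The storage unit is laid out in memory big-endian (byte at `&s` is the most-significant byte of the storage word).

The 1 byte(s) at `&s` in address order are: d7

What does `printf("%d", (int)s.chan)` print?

-2

[0]=0xd7 (big-endian) → word 0xd7
cnt [7+:1] = (word>>7) & 0x1 = 1
chan [5+:2] = (word>>5) & 0x3 = 2  ←
id [4+:1] = (word>>4) & 0x1 = 1
state [3+:1] = (word>>3) & 0x1 = 0
kind [2+:1] = (word>>2) & 0x1 = 1
flags [0+:2] = (word>>0) & 0x3 = 3
chan signed 2b, MSB=1: 2 - 4 = -2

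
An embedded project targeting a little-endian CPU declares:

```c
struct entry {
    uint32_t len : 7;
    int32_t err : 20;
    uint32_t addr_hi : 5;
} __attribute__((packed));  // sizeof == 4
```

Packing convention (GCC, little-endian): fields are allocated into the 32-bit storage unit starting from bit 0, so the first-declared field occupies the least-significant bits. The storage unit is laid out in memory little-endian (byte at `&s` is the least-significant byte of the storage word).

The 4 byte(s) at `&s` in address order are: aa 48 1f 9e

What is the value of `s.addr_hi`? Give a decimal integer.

19

[0]=0xaa [1]=0x48 [2]=0x1f [3]=0x9e (little-endian) → word 0x9e1f48aa
len [0+:7] = (word>>0) & 0x7f = 42
err [7+:20] = (word>>7) & 0xfffff = 802449
addr_hi [27+:5] = (word>>27) & 0x1f = 19  ←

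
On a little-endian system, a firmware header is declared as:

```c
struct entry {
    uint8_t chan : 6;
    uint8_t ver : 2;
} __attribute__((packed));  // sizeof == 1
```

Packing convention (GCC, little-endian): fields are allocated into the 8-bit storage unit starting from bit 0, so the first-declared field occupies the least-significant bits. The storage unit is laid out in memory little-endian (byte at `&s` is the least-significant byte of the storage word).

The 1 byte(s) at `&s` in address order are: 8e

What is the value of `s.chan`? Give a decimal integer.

14

[0]=0x8e (little-endian) → word 0x8e
chan [0+:6] = (word>>0) & 0x3f = 14  ←
ver [6+:2] = (word>>6) & 0x3 = 2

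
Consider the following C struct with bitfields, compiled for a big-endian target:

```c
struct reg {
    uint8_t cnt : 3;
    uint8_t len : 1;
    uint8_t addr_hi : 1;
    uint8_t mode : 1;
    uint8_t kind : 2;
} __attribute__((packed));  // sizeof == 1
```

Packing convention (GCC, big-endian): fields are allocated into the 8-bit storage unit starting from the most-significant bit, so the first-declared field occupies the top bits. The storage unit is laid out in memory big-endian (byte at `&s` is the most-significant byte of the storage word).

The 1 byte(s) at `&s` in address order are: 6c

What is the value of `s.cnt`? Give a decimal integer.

3

[0]=0x6c (big-endian) → word 0x6c
cnt:3 @ bit 5 → (0x6c>>5)&0x7 = 0x3  ←
len:1 @ bit 4 → (0x6c>>4)&0x1 = 0x0
addr_hi:1 @ bit 3 → (0x6c>>3)&0x1 = 0x1
mode:1 @ bit 2 → (0x6c>>2)&0x1 = 0x1
kind:2 @ bit 0 → (0x6c>>0)&0x3 = 0x0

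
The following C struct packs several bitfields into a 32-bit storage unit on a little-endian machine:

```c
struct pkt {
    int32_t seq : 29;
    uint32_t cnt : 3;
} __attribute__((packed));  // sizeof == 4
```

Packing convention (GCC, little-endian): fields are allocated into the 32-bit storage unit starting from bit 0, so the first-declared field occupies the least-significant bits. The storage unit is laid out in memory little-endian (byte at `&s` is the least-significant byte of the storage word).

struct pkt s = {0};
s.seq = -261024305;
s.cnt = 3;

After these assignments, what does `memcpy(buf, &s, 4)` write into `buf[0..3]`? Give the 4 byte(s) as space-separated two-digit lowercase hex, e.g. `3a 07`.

cf 15 71 70

seq:29 = -261024305 → 0x107115cf << 0 → word 0x107115cf
cnt:3 = 3 → 0x3 << 29 → word 0x707115cf
word = 0x707115cf → little-endian bytes:
  [0]=0xcf  [1]=0x15  [2]=0x71  [3]=0x70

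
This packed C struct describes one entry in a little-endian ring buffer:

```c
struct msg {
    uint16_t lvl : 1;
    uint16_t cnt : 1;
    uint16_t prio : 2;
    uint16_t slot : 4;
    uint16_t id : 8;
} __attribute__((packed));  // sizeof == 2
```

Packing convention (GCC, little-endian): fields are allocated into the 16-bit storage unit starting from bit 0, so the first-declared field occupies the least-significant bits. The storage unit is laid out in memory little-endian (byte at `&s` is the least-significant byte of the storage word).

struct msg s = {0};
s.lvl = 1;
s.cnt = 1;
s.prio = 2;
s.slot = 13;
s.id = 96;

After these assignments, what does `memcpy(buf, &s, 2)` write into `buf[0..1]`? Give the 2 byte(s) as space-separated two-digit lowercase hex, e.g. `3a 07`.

lvl:1 = 1 → 0x1 << 0 → word 0x0001
cnt:1 = 1 → 0x1 << 1 → word 0x0003
prio:2 = 2 → 0x2 << 2 → word 0x000b
slot:4 = 13 → 0xd << 4 → word 0x00db
id:8 = 96 → 0x60 << 8 → word 0x60db
word = 0x60db → little-endian bytes:
  [0]=0xdb  [1]=0x60

db 60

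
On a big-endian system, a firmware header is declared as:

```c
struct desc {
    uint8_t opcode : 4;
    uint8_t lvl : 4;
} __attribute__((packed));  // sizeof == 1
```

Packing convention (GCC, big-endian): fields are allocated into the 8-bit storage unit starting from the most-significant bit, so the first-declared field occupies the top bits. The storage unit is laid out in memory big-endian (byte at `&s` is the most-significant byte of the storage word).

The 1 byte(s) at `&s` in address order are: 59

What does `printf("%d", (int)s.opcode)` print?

[0]=0x59 (big-endian) → word 0x59
opcode:4 @ bit 4 → (0x59>>4)&0xf = 0x5  ←
lvl:4 @ bit 0 → (0x59>>0)&0xf = 0x9

5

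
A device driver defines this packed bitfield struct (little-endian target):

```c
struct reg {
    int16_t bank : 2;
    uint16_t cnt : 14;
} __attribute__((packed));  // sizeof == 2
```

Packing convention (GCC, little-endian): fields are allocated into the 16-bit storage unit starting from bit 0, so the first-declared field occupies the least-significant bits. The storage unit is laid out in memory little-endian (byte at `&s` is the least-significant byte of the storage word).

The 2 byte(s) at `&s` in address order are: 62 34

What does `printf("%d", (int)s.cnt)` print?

[0]=0x62 [1]=0x34 (little-endian) → word 0x3462
bank [0+:2] = (word>>0) & 0x3 = 2
cnt [2+:14] = (word>>2) & 0x3fff = 3352  ←

3352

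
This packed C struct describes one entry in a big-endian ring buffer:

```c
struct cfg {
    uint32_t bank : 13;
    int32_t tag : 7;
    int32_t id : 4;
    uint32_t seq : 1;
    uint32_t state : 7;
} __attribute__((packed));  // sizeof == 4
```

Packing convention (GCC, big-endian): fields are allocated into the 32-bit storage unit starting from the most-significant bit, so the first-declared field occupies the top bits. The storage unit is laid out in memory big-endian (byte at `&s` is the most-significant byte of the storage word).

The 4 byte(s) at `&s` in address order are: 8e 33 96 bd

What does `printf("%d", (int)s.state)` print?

61

[0]=0x8e [1]=0x33 [2]=0x96 [3]=0xbd (big-endian) → word 0x8e3396bd
bank:13 @ bit 19 → (0x8e3396bd>>19)&0x1fff = 0x11c6
tag:7 @ bit 12 → (0x8e3396bd>>12)&0x7f = 0x39
id:4 @ bit 8 → (0x8e3396bd>>8)&0xf = 0x6
seq:1 @ bit 7 → (0x8e3396bd>>7)&0x1 = 0x1
state:7 @ bit 0 → (0x8e3396bd>>0)&0x7f = 0x3d  ←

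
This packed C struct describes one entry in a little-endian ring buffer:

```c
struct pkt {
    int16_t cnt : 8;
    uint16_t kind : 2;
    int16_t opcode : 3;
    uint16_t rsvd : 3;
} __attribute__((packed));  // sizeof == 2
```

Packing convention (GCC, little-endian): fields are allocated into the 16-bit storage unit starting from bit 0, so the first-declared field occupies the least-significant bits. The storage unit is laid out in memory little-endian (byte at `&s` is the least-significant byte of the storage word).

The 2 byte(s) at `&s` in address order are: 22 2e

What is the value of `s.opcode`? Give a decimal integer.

[0]=0x22 [1]=0x2e (little-endian) → word 0x2e22
cnt:8 @ bit 0 → (0x2e22>>0)&0xff = 0x22
kind:2 @ bit 8 → (0x2e22>>8)&0x3 = 0x2
opcode:3 @ bit 10 → (0x2e22>>10)&0x7 = 0x3  ←
rsvd:3 @ bit 13 → (0x2e22>>13)&0x7 = 0x1
opcode signed 3b, MSB=0: value = 3

3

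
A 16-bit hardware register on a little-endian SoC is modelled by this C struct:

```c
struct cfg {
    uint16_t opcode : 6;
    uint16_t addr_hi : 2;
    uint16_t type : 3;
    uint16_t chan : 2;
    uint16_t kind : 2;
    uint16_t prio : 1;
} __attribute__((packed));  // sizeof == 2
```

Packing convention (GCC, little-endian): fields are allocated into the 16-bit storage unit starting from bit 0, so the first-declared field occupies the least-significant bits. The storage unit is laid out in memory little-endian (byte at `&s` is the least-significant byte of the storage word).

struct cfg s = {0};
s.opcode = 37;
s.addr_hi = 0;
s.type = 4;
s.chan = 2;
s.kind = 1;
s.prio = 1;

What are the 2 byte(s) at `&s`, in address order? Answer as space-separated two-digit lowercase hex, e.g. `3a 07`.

25 b4

opcode (6b) val=37 bits=0x25 at bit 0: 0x0025
addr_hi (2b) val=0 bits=0x0 at bit 6: 0x0025
type (3b) val=4 bits=0x4 at bit 8: 0x0425
chan (2b) val=2 bits=0x2 at bit 11: 0x1425
kind (2b) val=1 bits=0x1 at bit 13: 0x3425
prio (1b) val=1 bits=0x1 at bit 15: 0xb425
word = 0xb425 → little-endian bytes:
  [0]=0x25  [1]=0xb4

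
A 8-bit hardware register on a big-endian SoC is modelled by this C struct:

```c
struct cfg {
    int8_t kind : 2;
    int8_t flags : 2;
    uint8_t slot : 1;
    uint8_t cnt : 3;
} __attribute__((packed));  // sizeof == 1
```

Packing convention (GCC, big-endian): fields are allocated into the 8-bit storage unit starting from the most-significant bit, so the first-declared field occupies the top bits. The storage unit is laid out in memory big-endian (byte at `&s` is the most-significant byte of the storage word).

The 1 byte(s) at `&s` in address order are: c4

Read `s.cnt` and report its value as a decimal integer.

[0]=0xc4 (big-endian) → word 0xc4
kind:2 @ bit 6 → (0xc4>>6)&0x3 = 0x3
flags:2 @ bit 4 → (0xc4>>4)&0x3 = 0x0
slot:1 @ bit 3 → (0xc4>>3)&0x1 = 0x0
cnt:3 @ bit 0 → (0xc4>>0)&0x7 = 0x4  ←

4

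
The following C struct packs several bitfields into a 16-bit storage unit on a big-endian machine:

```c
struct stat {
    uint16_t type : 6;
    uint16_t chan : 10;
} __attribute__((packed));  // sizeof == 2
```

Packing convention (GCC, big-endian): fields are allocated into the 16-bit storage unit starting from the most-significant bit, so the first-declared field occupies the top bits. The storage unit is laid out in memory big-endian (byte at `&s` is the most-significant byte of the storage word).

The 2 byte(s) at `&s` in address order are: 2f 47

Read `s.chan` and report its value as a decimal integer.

[0]=0x2f [1]=0x47 (big-endian) → word 0x2f47
type:6 @ bit 10 → (0x2f47>>10)&0x3f = 0xb
chan:10 @ bit 0 → (0x2f47>>0)&0x3ff = 0x347  ←

839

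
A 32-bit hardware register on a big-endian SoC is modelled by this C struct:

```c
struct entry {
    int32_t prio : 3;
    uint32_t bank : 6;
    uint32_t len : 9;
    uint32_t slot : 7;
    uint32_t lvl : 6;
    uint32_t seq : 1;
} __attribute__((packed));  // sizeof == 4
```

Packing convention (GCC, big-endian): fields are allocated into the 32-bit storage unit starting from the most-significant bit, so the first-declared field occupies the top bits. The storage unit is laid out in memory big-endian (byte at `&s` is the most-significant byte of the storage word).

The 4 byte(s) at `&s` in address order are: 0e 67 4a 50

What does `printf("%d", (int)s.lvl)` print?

40

[0]=0x0e [1]=0x67 [2]=0x4a [3]=0x50 (big-endian) → word 0x0e674a50
prio [29+:3] = (word>>29) & 0x7 = 0
bank [23+:6] = (word>>23) & 0x3f = 28
len [14+:9] = (word>>14) & 0x1ff = 413
slot [7+:7] = (word>>7) & 0x7f = 20
lvl [1+:6] = (word>>1) & 0x3f = 40  ←
seq [0+:1] = (word>>0) & 0x1 = 0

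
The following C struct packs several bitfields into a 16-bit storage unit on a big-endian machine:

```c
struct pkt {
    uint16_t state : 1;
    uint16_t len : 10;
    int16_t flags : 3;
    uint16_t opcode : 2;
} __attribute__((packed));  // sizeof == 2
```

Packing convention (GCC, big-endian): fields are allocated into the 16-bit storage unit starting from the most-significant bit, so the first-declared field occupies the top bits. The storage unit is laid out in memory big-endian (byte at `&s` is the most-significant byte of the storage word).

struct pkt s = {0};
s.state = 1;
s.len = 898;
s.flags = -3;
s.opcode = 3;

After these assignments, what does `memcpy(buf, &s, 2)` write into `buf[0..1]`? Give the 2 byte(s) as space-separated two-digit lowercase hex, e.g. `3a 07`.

[15+:1] state=1 & 0x1 = 0x1; word=0x8000
[5+:10] len=898 & 0x3ff = 0x382; word=0xf040
[2+:3] flags=-3 & 0x7 = 0x5; word=0xf054
[0+:2] opcode=3 & 0x3 = 0x3; word=0xf057
word = 0xf057 → big-endian bytes:
  [0]=0xf0  [1]=0x57

f0 57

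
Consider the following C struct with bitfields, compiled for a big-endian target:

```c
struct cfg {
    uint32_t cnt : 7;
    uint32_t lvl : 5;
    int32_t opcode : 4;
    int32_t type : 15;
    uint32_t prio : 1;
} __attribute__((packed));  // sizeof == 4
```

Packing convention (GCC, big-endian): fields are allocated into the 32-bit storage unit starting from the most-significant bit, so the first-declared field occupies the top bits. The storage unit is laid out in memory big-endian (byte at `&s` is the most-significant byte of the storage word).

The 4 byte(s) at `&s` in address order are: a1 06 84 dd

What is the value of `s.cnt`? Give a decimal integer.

80

[0]=0xa1 [1]=0x06 [2]=0x84 [3]=0xdd (big-endian) → word 0xa10684dd
cnt [25+:7] = (word>>25) & 0x7f = 80  ←
lvl [20+:5] = (word>>20) & 0x1f = 16
opcode [16+:4] = (word>>16) & 0xf = 6
type [1+:15] = (word>>1) & 0x7fff = 17006
prio [0+:1] = (word>>0) & 0x1 = 1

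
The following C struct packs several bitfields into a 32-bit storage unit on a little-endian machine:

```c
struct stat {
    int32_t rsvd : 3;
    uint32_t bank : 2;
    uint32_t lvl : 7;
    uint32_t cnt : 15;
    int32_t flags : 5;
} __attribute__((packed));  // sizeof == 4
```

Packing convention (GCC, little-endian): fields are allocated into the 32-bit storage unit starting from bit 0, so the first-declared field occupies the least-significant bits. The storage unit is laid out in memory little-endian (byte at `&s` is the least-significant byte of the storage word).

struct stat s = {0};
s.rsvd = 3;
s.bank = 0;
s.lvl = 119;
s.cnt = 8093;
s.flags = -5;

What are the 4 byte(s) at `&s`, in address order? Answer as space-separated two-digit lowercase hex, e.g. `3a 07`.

e3 de f9 d9

[0+:3] rsvd=3 & 0x7 = 0x3; word=0x00000003
[3+:2] bank=0 & 0x3 = 0x0; word=0x00000003
[5+:7] lvl=119 & 0x7f = 0x77; word=0x00000ee3
[12+:15] cnt=8093 & 0x7fff = 0x1f9d; word=0x01f9dee3
[27+:5] flags=-5 & 0x1f = 0x1b; word=0xd9f9dee3
word = 0xd9f9dee3 → little-endian bytes:
  [0]=0xe3  [1]=0xde  [2]=0xf9  [3]=0xd9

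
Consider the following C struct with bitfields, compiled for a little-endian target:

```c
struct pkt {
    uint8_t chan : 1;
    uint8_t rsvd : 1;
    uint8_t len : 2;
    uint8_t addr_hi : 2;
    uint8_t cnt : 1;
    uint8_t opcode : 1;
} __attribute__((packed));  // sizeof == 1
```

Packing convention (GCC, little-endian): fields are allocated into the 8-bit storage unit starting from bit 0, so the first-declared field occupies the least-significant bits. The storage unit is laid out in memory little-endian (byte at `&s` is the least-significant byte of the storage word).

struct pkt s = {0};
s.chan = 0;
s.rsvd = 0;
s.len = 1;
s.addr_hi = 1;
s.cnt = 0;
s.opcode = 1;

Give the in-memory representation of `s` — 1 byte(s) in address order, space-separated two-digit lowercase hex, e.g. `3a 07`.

94

chan:1 = 0 → 0x0 << 0 → word 0x00
rsvd:1 = 0 → 0x0 << 1 → word 0x00
len:2 = 1 → 0x1 << 2 → word 0x04
addr_hi:2 = 1 → 0x1 << 4 → word 0x14
cnt:1 = 0 → 0x0 << 6 → word 0x14
opcode:1 = 1 → 0x1 << 7 → word 0x94
word = 0x94 → little-endian bytes:
  [0]=0x94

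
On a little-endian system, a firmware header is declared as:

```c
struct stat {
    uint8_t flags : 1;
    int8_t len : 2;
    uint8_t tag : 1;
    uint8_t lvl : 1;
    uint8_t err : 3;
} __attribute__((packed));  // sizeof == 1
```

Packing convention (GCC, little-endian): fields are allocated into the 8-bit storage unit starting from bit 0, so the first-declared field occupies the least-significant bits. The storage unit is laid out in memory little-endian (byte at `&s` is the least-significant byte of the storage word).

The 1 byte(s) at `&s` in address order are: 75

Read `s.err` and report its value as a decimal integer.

[0]=0x75 (little-endian) → word 0x75
flags [0+:1] = (word>>0) & 0x1 = 1
len [1+:2] = (word>>1) & 0x3 = 2
tag [3+:1] = (word>>3) & 0x1 = 0
lvl [4+:1] = (word>>4) & 0x1 = 1
err [5+:3] = (word>>5) & 0x7 = 3  ←

3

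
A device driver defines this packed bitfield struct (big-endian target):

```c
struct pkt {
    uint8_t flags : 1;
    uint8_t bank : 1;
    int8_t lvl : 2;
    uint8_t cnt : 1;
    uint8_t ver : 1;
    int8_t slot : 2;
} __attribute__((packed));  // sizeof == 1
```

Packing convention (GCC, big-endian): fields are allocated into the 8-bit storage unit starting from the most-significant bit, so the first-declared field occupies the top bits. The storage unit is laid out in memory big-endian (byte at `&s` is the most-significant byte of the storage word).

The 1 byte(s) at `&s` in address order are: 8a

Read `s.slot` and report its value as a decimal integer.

[0]=0x8a (big-endian) → word 0x8a
flags [7+:1] = (word>>7) & 0x1 = 1
bank [6+:1] = (word>>6) & 0x1 = 0
lvl [4+:2] = (word>>4) & 0x3 = 0
cnt [3+:1] = (word>>3) & 0x1 = 1
ver [2+:1] = (word>>2) & 0x1 = 0
slot [0+:2] = (word>>0) & 0x3 = 2  ←
slot signed 2b, MSB=1: 2 - 4 = -2

-2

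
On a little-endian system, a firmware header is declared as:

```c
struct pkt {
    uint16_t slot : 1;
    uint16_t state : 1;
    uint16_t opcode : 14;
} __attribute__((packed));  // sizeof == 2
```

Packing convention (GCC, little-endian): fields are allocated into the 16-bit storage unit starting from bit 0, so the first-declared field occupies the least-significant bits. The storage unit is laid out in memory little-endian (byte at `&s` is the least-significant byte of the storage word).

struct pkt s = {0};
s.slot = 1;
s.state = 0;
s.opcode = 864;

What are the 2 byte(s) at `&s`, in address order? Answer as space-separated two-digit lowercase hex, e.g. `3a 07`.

81 0d

slot (1b) val=1 bits=0x1 at bit 0: 0x0001
state (1b) val=0 bits=0x0 at bit 1: 0x0001
opcode (14b) val=864 bits=0x360 at bit 2: 0x0d81
word = 0x0d81 → little-endian bytes:
  [0]=0x81  [1]=0x0d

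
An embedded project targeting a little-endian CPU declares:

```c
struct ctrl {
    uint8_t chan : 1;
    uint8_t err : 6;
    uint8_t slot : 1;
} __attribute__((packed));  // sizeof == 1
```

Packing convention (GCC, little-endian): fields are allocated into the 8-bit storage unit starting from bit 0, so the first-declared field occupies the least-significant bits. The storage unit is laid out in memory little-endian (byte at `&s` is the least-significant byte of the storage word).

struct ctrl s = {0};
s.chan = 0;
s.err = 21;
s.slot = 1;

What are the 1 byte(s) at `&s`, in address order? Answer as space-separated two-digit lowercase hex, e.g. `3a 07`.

[0+:1] chan=0 & 0x1 = 0x0; word=0x00
[1+:6] err=21 & 0x3f = 0x15; word=0x2a
[7+:1] slot=1 & 0x1 = 0x1; word=0xaa
word = 0xaa → little-endian bytes:
  [0]=0xaa

aa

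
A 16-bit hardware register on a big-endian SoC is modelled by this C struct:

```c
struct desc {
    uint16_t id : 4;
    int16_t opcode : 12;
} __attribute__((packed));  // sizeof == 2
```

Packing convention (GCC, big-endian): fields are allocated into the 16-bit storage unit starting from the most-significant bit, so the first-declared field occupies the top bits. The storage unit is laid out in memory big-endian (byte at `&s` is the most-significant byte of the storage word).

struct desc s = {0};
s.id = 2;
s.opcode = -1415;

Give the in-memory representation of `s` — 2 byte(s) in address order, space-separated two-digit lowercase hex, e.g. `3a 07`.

[12+:4] id=2 & 0xf = 0x2; word=0x2000
[0+:12] opcode=-1415 & 0xfff = 0xa79; word=0x2a79
word = 0x2a79 → big-endian bytes:
  [0]=0x2a  [1]=0x79

2a 79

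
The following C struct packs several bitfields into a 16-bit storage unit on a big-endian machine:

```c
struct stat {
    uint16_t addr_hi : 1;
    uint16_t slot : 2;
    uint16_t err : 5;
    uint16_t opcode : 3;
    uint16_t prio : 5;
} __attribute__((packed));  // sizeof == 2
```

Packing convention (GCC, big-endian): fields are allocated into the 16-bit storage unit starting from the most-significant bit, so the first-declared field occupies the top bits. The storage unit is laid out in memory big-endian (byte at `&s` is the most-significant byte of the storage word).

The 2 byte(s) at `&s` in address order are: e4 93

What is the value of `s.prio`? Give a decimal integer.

[0]=0xe4 [1]=0x93 (big-endian) → word 0xe493
addr_hi:1 @ bit 15 → (0xe493>>15)&0x1 = 0x1
slot:2 @ bit 13 → (0xe493>>13)&0x3 = 0x3
err:5 @ bit 8 → (0xe493>>8)&0x1f = 0x4
opcode:3 @ bit 5 → (0xe493>>5)&0x7 = 0x4
prio:5 @ bit 0 → (0xe493>>0)&0x1f = 0x13  ←

19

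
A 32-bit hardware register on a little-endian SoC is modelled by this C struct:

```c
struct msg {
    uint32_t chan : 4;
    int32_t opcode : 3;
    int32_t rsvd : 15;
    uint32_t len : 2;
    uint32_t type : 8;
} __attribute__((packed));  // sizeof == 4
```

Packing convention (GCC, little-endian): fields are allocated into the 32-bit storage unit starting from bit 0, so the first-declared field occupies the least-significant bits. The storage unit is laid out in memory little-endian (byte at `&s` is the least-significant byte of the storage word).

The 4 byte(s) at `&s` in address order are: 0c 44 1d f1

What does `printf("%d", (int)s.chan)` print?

12

[0]=0x0c [1]=0x44 [2]=0x1d [3]=0xf1 (little-endian) → word 0xf11d440c
chan:4 @ bit 0 → (0xf11d440c>>0)&0xf = 0xc  ←
opcode:3 @ bit 4 → (0xf11d440c>>4)&0x7 = 0x0
rsvd:15 @ bit 7 → (0xf11d440c>>7)&0x7fff = 0x3a88
len:2 @ bit 22 → (0xf11d440c>>22)&0x3 = 0x0
type:8 @ bit 24 → (0xf11d440c>>24)&0xff = 0xf1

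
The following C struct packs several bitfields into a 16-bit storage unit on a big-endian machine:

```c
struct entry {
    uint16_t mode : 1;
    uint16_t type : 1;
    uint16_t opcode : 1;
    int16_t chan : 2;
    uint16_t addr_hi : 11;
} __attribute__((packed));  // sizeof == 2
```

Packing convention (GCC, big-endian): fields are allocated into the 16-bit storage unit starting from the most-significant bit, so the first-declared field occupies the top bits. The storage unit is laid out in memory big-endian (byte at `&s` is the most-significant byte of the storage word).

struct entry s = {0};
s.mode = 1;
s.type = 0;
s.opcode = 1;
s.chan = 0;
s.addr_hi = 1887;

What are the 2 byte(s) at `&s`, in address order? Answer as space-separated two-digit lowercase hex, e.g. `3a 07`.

a7 5f

mode (1b) val=1 bits=0x1 at bit 15: 0x8000
type (1b) val=0 bits=0x0 at bit 14: 0x8000
opcode (1b) val=1 bits=0x1 at bit 13: 0xa000
chan (2b) val=0 bits=0x0 at bit 11: 0xa000
addr_hi (11b) val=1887 bits=0x75f at bit 0: 0xa75f
word = 0xa75f → big-endian bytes:
  [0]=0xa7  [1]=0x5f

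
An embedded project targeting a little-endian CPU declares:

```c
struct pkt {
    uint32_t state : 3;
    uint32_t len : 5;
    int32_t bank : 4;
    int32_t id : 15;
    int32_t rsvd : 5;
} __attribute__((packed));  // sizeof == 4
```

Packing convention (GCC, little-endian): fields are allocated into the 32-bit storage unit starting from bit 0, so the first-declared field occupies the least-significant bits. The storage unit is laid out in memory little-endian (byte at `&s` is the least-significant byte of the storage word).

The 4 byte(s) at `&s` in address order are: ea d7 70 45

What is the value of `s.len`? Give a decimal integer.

29

[0]=0xea [1]=0xd7 [2]=0x70 [3]=0x45 (little-endian) → word 0x4570d7ea
state:3 @ bit 0 → (0x4570d7ea>>0)&0x7 = 0x2
len:5 @ bit 3 → (0x4570d7ea>>3)&0x1f = 0x1d  ←
bank:4 @ bit 8 → (0x4570d7ea>>8)&0xf = 0x7
id:15 @ bit 12 → (0x4570d7ea>>12)&0x7fff = 0x570d
rsvd:5 @ bit 27 → (0x4570d7ea>>27)&0x1f = 0x8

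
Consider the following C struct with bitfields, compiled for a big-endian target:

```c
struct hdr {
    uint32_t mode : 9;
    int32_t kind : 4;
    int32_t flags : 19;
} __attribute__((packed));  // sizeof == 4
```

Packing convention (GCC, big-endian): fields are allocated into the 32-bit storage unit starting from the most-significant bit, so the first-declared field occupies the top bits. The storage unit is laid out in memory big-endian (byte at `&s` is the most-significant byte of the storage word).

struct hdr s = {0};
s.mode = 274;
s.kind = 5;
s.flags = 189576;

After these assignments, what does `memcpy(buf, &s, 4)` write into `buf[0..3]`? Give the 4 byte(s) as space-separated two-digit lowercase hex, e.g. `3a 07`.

89 2a e4 88

mode (9b) val=274 bits=0x112 at bit 23: 0x89000000
kind (4b) val=5 bits=0x5 at bit 19: 0x89280000
flags (19b) val=189576 bits=0x2e488 at bit 0: 0x892ae488
word = 0x892ae488 → big-endian bytes:
  [0]=0x89  [1]=0x2a  [2]=0xe4  [3]=0x88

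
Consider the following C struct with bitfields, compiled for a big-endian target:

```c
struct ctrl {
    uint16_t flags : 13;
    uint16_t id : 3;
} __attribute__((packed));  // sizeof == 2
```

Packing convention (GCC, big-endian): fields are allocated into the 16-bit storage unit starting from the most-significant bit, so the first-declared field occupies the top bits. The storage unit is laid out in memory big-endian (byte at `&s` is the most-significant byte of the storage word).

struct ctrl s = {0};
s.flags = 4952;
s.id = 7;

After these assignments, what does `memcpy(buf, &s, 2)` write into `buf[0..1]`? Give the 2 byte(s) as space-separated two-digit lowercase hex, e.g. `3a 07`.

9a c7

[3+:13] flags=4952 & 0x1fff = 0x1358; word=0x9ac0
[0+:3] id=7 & 0x7 = 0x7; word=0x9ac7
word = 0x9ac7 → big-endian bytes:
  [0]=0x9a  [1]=0xc7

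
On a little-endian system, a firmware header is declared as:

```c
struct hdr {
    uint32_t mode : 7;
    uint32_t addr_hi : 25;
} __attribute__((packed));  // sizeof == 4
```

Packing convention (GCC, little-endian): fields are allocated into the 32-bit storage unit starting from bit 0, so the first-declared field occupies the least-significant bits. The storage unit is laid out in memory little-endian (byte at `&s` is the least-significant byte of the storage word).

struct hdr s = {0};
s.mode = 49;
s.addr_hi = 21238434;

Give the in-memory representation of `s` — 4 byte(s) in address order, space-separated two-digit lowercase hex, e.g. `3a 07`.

31 51 09 a2

[0+:7] mode=49 & 0x7f = 0x31; word=0x00000031
[7+:25] addr_hi=21238434 & 0x1ffffff = 0x14412a2; word=0xa2095131
word = 0xa2095131 → little-endian bytes:
  [0]=0x31  [1]=0x51  [2]=0x09  [3]=0xa2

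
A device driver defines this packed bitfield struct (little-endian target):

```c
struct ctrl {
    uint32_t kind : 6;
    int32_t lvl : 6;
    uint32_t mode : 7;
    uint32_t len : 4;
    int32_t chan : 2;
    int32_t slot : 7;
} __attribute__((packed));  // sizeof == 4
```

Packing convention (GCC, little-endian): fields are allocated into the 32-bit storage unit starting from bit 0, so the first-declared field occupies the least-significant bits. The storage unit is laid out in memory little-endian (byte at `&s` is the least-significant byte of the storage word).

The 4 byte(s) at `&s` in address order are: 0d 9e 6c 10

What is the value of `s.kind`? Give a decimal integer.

[0]=0x0d [1]=0x9e [2]=0x6c [3]=0x10 (little-endian) → word 0x106c9e0d
kind:6 @ bit 0 → (0x106c9e0d>>0)&0x3f = 0xd  ←
lvl:6 @ bit 6 → (0x106c9e0d>>6)&0x3f = 0x38
mode:7 @ bit 12 → (0x106c9e0d>>12)&0x7f = 0x49
len:4 @ bit 19 → (0x106c9e0d>>19)&0xf = 0xd
chan:2 @ bit 23 → (0x106c9e0d>>23)&0x3 = 0x0
slot:7 @ bit 25 → (0x106c9e0d>>25)&0x7f = 0x8

13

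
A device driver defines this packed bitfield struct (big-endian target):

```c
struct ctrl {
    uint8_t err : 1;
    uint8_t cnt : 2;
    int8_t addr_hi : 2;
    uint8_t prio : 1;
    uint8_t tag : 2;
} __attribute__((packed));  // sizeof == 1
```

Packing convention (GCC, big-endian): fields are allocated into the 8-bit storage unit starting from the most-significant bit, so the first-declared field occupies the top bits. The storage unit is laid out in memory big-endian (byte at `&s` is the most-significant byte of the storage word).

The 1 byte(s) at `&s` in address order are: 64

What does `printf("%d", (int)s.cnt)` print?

3

[0]=0x64 (big-endian) → word 0x64
err:1 @ bit 7 → (0x64>>7)&0x1 = 0x0
cnt:2 @ bit 5 → (0x64>>5)&0x3 = 0x3  ←
addr_hi:2 @ bit 3 → (0x64>>3)&0x3 = 0x0
prio:1 @ bit 2 → (0x64>>2)&0x1 = 0x1
tag:2 @ bit 0 → (0x64>>0)&0x3 = 0x0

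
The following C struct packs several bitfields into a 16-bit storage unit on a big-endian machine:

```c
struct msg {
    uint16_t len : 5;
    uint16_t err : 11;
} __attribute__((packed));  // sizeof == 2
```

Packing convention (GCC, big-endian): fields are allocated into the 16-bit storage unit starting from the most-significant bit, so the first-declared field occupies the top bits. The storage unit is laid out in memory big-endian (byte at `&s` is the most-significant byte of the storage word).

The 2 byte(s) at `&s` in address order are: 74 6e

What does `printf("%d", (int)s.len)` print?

14

[0]=0x74 [1]=0x6e (big-endian) → word 0x746e
len:5 @ bit 11 → (0x746e>>11)&0x1f = 0xe  ←
err:11 @ bit 0 → (0x746e>>0)&0x7ff = 0x46e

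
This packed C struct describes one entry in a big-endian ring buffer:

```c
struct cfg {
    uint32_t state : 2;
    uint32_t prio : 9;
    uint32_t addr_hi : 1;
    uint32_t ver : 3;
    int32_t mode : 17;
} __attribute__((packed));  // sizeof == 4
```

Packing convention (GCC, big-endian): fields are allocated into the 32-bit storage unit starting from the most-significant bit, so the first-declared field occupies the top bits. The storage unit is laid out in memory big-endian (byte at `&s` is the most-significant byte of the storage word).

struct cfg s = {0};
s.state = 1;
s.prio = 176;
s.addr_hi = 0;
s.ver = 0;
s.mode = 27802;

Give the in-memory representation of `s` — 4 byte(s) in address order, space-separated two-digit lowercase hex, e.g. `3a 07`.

56 00 6c 9a

state (2b) val=1 bits=0x1 at bit 30: 0x40000000
prio (9b) val=176 bits=0xb0 at bit 21: 0x56000000
addr_hi (1b) val=0 bits=0x0 at bit 20: 0x56000000
ver (3b) val=0 bits=0x0 at bit 17: 0x56000000
mode (17b) val=27802 bits=0x6c9a at bit 0: 0x56006c9a
word = 0x56006c9a → big-endian bytes:
  [0]=0x56  [1]=0x00  [2]=0x6c  [3]=0x9a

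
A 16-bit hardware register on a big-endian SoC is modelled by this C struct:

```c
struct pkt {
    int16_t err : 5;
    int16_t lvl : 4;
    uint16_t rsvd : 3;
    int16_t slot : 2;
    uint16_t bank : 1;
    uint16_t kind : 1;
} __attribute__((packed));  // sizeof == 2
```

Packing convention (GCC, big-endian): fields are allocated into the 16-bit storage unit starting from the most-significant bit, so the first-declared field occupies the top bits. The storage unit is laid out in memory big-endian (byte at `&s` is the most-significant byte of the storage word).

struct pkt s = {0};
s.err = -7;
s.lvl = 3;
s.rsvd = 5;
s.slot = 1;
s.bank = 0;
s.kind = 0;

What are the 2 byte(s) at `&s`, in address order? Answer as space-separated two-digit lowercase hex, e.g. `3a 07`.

[11+:5] err=-7 & 0x1f = 0x19; word=0xc800
[7+:4] lvl=3 & 0xf = 0x3; word=0xc980
[4+:3] rsvd=5 & 0x7 = 0x5; word=0xc9d0
[2+:2] slot=1 & 0x3 = 0x1; word=0xc9d4
[1+:1] bank=0 & 0x1 = 0x0; word=0xc9d4
[0+:1] kind=0 & 0x1 = 0x0; word=0xc9d4
word = 0xc9d4 → big-endian bytes:
  [0]=0xc9  [1]=0xd4

c9 d4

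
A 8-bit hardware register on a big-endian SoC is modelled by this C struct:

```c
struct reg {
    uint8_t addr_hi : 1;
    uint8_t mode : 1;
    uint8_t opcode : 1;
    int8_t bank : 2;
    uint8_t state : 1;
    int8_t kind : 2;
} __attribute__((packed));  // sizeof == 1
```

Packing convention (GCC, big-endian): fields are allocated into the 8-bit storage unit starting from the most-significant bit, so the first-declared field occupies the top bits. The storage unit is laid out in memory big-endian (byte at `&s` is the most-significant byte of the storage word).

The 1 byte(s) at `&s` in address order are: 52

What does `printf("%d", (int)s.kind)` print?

[0]=0x52 (big-endian) → word 0x52
addr_hi [7+:1] = (word>>7) & 0x1 = 0
mode [6+:1] = (word>>6) & 0x1 = 1
opcode [5+:1] = (word>>5) & 0x1 = 0
bank [3+:2] = (word>>3) & 0x3 = 2
state [2+:1] = (word>>2) & 0x1 = 0
kind [0+:2] = (word>>0) & 0x3 = 2  ←
kind signed 2b, MSB=1: 2 - 4 = -2

-2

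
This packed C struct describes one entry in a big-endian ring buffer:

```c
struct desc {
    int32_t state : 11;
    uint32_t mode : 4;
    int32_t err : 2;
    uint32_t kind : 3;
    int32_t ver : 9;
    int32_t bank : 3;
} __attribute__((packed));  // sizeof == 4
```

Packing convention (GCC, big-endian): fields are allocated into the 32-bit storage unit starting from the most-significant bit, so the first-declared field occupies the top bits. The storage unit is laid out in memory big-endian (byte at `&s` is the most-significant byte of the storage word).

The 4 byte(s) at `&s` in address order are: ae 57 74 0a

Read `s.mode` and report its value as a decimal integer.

[0]=0xae [1]=0x57 [2]=0x74 [3]=0x0a (big-endian) → word 0xae57740a
state [21+:11] = (word>>21) & 0x7ff = 1394
mode [17+:4] = (word>>17) & 0xf = 11  ←
err [15+:2] = (word>>15) & 0x3 = 2
kind [12+:3] = (word>>12) & 0x7 = 7
ver [3+:9] = (word>>3) & 0x1ff = 129
bank [0+:3] = (word>>0) & 0x7 = 2

11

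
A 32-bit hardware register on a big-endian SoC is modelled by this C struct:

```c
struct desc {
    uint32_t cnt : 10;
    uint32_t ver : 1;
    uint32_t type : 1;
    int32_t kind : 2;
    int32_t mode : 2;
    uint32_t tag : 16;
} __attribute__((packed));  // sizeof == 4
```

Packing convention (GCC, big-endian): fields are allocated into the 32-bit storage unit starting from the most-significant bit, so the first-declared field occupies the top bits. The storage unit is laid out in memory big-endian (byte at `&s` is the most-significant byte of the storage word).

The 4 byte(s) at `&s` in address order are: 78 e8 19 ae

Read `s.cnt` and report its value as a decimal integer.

483

[0]=0x78 [1]=0xe8 [2]=0x19 [3]=0xae (big-endian) → word 0x78e819ae
cnt [22+:10] = (word>>22) & 0x3ff = 483  ←
ver [21+:1] = (word>>21) & 0x1 = 1
type [20+:1] = (word>>20) & 0x1 = 0
kind [18+:2] = (word>>18) & 0x3 = 2
mode [16+:2] = (word>>16) & 0x3 = 0
tag [0+:16] = (word>>0) & 0xffff = 6574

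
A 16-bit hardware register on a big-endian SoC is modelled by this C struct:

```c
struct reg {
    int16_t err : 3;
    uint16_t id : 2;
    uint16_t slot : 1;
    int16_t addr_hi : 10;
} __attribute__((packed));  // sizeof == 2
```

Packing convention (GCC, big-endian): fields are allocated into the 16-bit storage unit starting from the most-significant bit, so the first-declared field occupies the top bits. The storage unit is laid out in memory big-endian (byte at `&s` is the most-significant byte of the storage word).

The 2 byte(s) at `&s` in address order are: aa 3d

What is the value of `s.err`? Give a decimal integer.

[0]=0xaa [1]=0x3d (big-endian) → word 0xaa3d
err:3 @ bit 13 → (0xaa3d>>13)&0x7 = 0x5  ←
id:2 @ bit 11 → (0xaa3d>>11)&0x3 = 0x1
slot:1 @ bit 10 → (0xaa3d>>10)&0x1 = 0x0
addr_hi:10 @ bit 0 → (0xaa3d>>0)&0x3ff = 0x23d
err signed 3b, MSB=1: 5 - 8 = -3

-3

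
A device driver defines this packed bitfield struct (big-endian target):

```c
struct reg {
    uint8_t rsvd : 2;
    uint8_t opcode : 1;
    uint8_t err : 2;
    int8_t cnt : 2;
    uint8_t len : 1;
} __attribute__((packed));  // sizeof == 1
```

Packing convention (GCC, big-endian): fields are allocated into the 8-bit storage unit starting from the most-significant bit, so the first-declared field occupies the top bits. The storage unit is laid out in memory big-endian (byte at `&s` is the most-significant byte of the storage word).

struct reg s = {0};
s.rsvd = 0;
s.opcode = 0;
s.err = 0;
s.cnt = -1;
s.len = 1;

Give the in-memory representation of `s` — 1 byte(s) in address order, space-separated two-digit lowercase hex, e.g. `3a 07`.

07

[6+:2] rsvd=0 & 0x3 = 0x0; word=0x00
[5+:1] opcode=0 & 0x1 = 0x0; word=0x00
[3+:2] err=0 & 0x3 = 0x0; word=0x00
[1+:2] cnt=-1 & 0x3 = 0x3; word=0x06
[0+:1] len=1 & 0x1 = 0x1; word=0x07
word = 0x07 → big-endian bytes:
  [0]=0x07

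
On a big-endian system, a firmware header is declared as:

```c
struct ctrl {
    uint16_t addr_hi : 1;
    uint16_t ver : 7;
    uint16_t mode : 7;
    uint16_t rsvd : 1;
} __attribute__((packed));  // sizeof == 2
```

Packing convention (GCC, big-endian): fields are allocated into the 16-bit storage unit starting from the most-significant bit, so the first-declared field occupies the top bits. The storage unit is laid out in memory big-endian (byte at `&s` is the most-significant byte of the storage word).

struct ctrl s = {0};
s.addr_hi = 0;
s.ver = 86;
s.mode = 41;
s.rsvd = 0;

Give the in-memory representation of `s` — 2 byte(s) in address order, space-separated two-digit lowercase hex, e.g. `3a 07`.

56 52

[15+:1] addr_hi=0 & 0x1 = 0x0; word=0x0000
[8+:7] ver=86 & 0x7f = 0x56; word=0x5600
[1+:7] mode=41 & 0x7f = 0x29; word=0x5652
[0+:1] rsvd=0 & 0x1 = 0x0; word=0x5652
word = 0x5652 → big-endian bytes:
  [0]=0x56  [1]=0x52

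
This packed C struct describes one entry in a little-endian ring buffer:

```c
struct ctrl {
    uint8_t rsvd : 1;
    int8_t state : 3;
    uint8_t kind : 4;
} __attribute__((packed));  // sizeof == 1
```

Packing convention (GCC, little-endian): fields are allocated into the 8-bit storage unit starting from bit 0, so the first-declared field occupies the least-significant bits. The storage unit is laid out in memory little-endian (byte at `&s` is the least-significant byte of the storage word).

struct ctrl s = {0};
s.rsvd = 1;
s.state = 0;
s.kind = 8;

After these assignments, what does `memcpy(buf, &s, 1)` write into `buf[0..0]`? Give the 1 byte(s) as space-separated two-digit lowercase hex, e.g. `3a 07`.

81

[0+:1] rsvd=1 & 0x1 = 0x1; word=0x01
[1+:3] state=0 & 0x7 = 0x0; word=0x01
[4+:4] kind=8 & 0xf = 0x8; word=0x81
word = 0x81 → little-endian bytes:
  [0]=0x81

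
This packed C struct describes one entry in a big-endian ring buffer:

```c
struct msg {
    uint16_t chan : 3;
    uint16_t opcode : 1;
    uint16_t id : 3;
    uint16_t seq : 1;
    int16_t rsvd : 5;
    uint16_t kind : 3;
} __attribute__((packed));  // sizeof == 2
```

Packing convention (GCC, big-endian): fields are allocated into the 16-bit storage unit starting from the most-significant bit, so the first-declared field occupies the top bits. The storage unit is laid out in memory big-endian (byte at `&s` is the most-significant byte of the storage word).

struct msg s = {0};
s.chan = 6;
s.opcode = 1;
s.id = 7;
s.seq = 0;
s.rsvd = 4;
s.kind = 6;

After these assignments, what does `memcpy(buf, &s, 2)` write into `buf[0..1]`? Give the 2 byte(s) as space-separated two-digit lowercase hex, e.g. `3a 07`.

[13+:3] chan=6 & 0x7 = 0x6; word=0xc000
[12+:1] opcode=1 & 0x1 = 0x1; word=0xd000
[9+:3] id=7 & 0x7 = 0x7; word=0xde00
[8+:1] seq=0 & 0x1 = 0x0; word=0xde00
[3+:5] rsvd=4 & 0x1f = 0x4; word=0xde20
[0+:3] kind=6 & 0x7 = 0x6; word=0xde26
word = 0xde26 → big-endian bytes:
  [0]=0xde  [1]=0x26

de 26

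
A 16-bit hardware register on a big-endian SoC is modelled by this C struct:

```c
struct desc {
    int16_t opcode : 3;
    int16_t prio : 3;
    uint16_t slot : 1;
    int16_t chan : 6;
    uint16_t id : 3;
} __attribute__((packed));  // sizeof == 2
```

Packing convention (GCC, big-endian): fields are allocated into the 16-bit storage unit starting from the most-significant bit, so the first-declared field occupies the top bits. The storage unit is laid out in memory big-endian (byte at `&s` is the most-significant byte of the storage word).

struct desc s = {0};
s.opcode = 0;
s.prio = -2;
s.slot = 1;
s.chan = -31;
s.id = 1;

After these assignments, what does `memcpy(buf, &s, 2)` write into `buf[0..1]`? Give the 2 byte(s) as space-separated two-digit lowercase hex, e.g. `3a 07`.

1b 09

opcode:3 = 0 → 0x0 << 13 → word 0x0000
prio:3 = -2 → 0x6 << 10 → word 0x1800
slot:1 = 1 → 0x1 << 9 → word 0x1a00
chan:6 = -31 → 0x21 << 3 → word 0x1b08
id:3 = 1 → 0x1 << 0 → word 0x1b09
word = 0x1b09 → big-endian bytes:
  [0]=0x1b  [1]=0x09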